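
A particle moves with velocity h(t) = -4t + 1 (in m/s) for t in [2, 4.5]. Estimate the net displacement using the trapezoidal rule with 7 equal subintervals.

Δt = (4.5 − 2)/7 = 5/14.
h(2) = -7, h(33/14) = -59/7, h(19/7) = -69/7, h(43/14) = -79/7, h(24/7) = -89/7, h(53/14) = -99/7, h(29/7) = -109/7, h(4.5) = -17.
T_7 = (Δt/2)·[h(t_0) + 2h(t_1) + ... + 2h(t_{6}) + h(t_7)].
Sum = -30.

-30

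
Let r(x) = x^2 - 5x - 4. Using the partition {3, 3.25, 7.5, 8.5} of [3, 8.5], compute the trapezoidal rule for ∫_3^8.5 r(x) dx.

Subinterval widths: 0.25, 4.25, 1.
r(3) = -10, r(3.25) = -9.6875, r(7.5) = 14.75, r(8.5) = 25.75.
On each subinterval the trapezoid contributes (Δx_i/2)·[r(x_{i-1}) + r(x_i)].
Sum = 28.546875.

28.546875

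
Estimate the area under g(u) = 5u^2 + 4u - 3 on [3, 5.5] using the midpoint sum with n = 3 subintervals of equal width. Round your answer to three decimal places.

266.568

Δu = (5.5 − 3)/3 = 5/6.
Midpoints: 41/12, 4.25, 61/12.
g(41/12) = 9941/144, g(4.25) = 104.3125, g(61/12) = 21101/144.
Sum = Δu · [g(41/12) + g(4.25) + g(61/12)].
Sum ≈ 266.568.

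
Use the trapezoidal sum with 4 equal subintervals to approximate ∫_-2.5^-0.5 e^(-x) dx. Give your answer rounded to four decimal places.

10.7523

Δx = (-0.5 − (-2.5))/4 = 0.5.
f(-2.5) ≈ 12.1825, f(-2) ≈ 7.3891, f(-1.5) ≈ 4.4817, f(-1) ≈ 2.7183, f(-0.5) ≈ 1.6487.
T_4 = (Δx/2)·[f(x_0) + 2f(x_1) + 2f(x_2) + 2f(x_3) + f(x_4)].
Sum ≈ 10.7523.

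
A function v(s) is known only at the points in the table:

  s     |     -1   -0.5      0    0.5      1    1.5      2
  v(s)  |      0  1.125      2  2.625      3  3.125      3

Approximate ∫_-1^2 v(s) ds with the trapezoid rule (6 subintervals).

Δs = 0.5.
T_6 = (0.5/2)·[0 + 2·1.125 + 2·2 + 2·2.625 + 2·3 + 2·3.125 + 3] = 6.6875.

6.6875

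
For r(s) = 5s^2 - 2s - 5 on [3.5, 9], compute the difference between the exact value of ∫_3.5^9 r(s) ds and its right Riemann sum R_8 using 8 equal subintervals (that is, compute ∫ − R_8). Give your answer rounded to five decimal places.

Exact integral: ∫_3.5^9 r(s) ds ≈ 1047.2916667.
R_8 ≈ 1163.8408203.
Error ≈ 1047.2916667 − 1163.8408203 ≈ -116.54915.

-116.54915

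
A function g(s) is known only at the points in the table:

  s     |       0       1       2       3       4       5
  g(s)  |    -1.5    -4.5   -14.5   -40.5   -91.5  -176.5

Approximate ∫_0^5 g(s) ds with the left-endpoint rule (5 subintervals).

-152.5

Δs = 1.
Sum = 1·[(-1.5) + (-4.5) + (-14.5) + (-40.5) + (-91.5)] = -152.5.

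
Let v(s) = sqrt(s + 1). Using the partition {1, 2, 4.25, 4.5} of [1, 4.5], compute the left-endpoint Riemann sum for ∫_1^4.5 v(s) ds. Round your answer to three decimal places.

Subinterval widths: 1, 2.25, 0.25.
Left endpoints: 1, 2, 4.25.
v(1) ≈ 1.414, v(2) ≈ 1.732, v(4.25) ≈ 2.291.
Sum = Σ Δs_i · v(s_i).
Sum ≈ 5.884.

5.884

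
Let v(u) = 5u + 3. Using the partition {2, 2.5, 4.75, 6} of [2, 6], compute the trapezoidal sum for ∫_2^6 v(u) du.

Subinterval widths: 0.5, 2.25, 1.25.
v(2) = 13, v(2.5) = 15.5, v(4.75) = 26.75, v(6) = 33.
On each subinterval the trapezoid contributes (Δu_i/2)·[v(u_{i-1}) + v(u_i)].
Sum = 92.

92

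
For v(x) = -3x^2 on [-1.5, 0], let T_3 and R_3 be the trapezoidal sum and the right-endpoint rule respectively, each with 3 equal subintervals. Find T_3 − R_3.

-1.6875

T_3 = -3.5625.
R_3 = -1.875.
T_3 − R_3 = -1.6875.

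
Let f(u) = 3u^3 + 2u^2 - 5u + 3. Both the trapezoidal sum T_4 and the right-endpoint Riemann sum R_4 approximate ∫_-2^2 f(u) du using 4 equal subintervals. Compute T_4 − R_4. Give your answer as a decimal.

-14

T_4 = 24.
R_4 = 38.
T_4 − R_4 = -14.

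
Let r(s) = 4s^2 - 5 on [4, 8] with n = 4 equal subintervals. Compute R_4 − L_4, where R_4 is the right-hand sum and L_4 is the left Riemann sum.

R_4 = 676.
L_4 = 484.
R_4 − L_4 = 192.

192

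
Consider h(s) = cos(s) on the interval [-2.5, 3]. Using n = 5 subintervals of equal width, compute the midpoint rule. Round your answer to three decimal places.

0.778

Δs = (3 − (-2.5))/5 = 1.1.
Midpoints: -1.95, -0.85, 0.25, 1.35, 2.45.
h(-1.95) ≈ -0.370, h(-0.85) ≈ 0.660, h(0.25) ≈ 0.969, h(1.35) ≈ 0.219, h(2.45) ≈ -0.770.
Sum = Δs · [h(-1.95) + h(-0.85) + h(0.25) + h(1.35) + h(2.45)].
Sum ≈ 0.778.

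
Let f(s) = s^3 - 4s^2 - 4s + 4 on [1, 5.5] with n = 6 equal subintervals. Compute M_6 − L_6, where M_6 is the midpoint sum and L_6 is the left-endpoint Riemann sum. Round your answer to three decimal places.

7.752

M_6 ≈ -33.69727.
L_6 = -41.44921875.
M_6 − L_6 ≈ 7.752.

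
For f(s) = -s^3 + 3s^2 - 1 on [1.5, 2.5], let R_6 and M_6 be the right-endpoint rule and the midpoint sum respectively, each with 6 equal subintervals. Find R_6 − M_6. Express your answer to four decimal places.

-0.0417

R_6 ≈ 2.715278.
M_6 ≈ 2.756944.
R_6 − M_6 ≈ -0.0417.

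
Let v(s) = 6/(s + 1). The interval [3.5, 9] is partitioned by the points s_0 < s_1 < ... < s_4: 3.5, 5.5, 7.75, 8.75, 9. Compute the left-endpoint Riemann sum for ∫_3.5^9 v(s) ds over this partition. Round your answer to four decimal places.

5.5832

Subinterval widths: 2, 2.25, 1, 0.25.
Left endpoints: 3.5, 5.5, 7.75, 8.75.
v(3.5) = 4/3, v(5.5) = 12/13, v(7.75) = 24/35, v(8.75) = 8/13.
Sum = Σ Δs_i · v(s_i).
Sum ≈ 5.5832.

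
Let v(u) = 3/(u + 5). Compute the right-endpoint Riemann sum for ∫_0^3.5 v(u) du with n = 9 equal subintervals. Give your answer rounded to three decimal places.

Δu = (3.5 − 0)/9 = 7/18.
Right endpoints: 7/18, 7/9, 7/6, 14/9, 35/18, 7/3, 49/18, 28/9, 3.5.
v(7/18) = 54/97, v(7/9) = 27/52, v(7/6) = 18/37, v(14/9) = 27/59, v(35/18) = 0.432, v(7/3) = 9/22, v(49/18) = 54/139, v(28/9) = 27/73, v(3.5) = 6/17.
Sum = Δu · [v(7/18) + v(7/9) + v(7/6) + ...].
Sum ≈ 1.545.

1.545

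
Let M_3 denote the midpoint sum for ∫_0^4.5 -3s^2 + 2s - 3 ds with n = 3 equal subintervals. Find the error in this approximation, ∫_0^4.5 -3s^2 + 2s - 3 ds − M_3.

Exact integral: ∫_0^4.5 f(s) ds = -84.375.
M_3 = -81.84375.
Error = -84.375 − (-81.84375) = -2.53125.

-2.53125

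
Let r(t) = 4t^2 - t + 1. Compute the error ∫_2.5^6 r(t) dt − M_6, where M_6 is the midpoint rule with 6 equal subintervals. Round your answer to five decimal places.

Exact integral: ∫_2.5^6 r(t) dt ≈ 255.7916667.
M_6 ≈ 255.3946759.
Error ≈ 255.7916667 − 255.3946759 ≈ 0.39699.

0.39699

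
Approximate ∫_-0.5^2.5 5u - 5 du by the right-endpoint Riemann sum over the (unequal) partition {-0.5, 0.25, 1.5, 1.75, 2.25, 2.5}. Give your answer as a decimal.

Subinterval widths: 0.75, 1.25, 0.25, 0.5, 0.25.
Right endpoints: 0.25, 1.5, 1.75, 2.25, 2.5.
f(0.25) = -3.75, f(1.5) = 2.5, f(1.75) = 3.75, f(2.25) = 6.25, f(2.5) = 7.5.
Sum = Σ Δu_i · f(u_i).
Sum = 6.25.

6.25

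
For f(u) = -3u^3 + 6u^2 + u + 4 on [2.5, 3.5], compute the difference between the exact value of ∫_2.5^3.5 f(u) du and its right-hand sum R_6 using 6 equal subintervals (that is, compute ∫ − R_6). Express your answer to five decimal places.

3.82639

Exact integral: ∫_2.5^3.5 f(u) du = -21.75.
R_6 ≈ -25.5763889.
Error ≈ -21.75 − (-25.5763889) ≈ 3.82639.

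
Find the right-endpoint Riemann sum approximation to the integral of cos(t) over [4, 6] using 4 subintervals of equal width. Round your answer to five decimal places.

Δt = (6 − 4)/4 = 0.5.
Right endpoints: 4.5, 5, 5.5, 6.
f(4.5) ≈ -0.21080, f(5) ≈ 0.28366, f(5.5) ≈ 0.70867, f(6) ≈ 0.96017.
Sum = Δt · [f(4.5) + f(5) + f(5.5) + f(6)].
Sum ≈ 0.87085.

0.87085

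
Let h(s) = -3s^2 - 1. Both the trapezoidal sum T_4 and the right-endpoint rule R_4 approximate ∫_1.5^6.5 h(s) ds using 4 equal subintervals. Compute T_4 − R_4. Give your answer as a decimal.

T_4 = -280.15625.
R_4 = -355.15625.
T_4 − R_4 = 75.

75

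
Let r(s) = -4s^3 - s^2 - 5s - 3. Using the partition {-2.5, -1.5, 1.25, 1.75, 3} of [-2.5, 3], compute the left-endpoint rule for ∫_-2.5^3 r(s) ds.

54.4375

Subinterval widths: 1, 2.75, 0.5, 1.25.
Left endpoints: -2.5, -1.5, 1.25, 1.75.
r(-2.5) = 65.75, r(-1.5) = 15.75, r(1.25) = -18.625, r(1.75) = -36.25.
Sum = Σ Δs_i · r(s_i).
Sum = 54.4375.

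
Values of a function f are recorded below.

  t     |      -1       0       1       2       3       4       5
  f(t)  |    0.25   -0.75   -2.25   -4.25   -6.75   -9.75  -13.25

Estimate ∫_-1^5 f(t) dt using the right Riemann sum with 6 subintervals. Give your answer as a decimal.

Δt = 1.
Sum = 1·[(-0.75) + (-2.25) + (-4.25) + (-6.75) + (-9.75) + (-13.25)] = -37.

-37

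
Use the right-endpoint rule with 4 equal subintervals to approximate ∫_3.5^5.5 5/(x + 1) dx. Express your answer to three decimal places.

Δx = (5.5 − 3.5)/4 = 0.5.
Right endpoints: 4, 4.5, 5, 5.5.
f(4) = 1, f(4.5) = 10/11, f(5) = 5/6, f(5.5) = 10/13.
Sum = Δx · [f(4) + f(4.5) + f(5) + f(5.5)].
Sum ≈ 1.756.

1.756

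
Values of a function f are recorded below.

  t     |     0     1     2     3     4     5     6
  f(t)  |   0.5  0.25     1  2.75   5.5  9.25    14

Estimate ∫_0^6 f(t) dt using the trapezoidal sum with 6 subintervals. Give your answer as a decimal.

Δt = 1.
T_6 = (1/2)·[0.5 + 2·0.25 + 2·1 + 2·2.75 + 2·5.5 + 2·9.25 + 14] = 26.

26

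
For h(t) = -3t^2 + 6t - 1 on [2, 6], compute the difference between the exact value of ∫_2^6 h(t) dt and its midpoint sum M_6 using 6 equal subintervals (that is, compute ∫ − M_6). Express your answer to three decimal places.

-0.444

Exact integral: ∫_2^6 h(t) dt = -116.
M_6 ≈ -115.55556.
Error ≈ -116 − (-115.55556) ≈ -0.444.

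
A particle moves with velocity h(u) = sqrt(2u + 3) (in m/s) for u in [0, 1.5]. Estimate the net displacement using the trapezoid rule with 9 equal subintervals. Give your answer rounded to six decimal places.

Δu = (1.5 − 0)/9 = 1/6.
h(0) ≈ 1.732051, h(1/6) ≈ 1.825742, h(1/3) ≈ 1.914854, h(0.5) ≈ 2.000000, h(2/3) ≈ 2.081666, h(5/6) ≈ 2.160247, h(1) ≈ 2.236068, h(7/6) ≈ 2.309401, h(4/3) ≈ 2.380476, h(1.5) ≈ 2.449490.
T_9 = (Δu/2)·[h(u_0) + 2h(u_1) + ... + 2h(u_{8}) + h(u_9)].
Sum ≈ 3.166537.

3.166537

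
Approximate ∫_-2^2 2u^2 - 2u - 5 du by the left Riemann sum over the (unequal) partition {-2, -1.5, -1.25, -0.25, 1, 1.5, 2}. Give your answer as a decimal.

Subinterval widths: 0.5, 0.25, 1, 1.25, 0.5, 0.5.
Left endpoints: -2, -1.5, -1.25, -0.25, 1, 1.5.
f(-2) = 7, f(-1.5) = 2.5, f(-1.25) = 0.625, f(-0.25) = -4.375, f(1) = -5, f(1.5) = -3.5.
Sum = Σ Δu_i · f(u_i).
Sum = -4.96875.

-4.96875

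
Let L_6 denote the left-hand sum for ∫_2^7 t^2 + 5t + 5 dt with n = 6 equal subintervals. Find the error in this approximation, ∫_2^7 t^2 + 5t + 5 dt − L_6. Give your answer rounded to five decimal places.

28.58796

Exact integral: ∫_2^7 f(t) dt ≈ 249.1666667.
L_6 ≈ 220.5787037.
Error ≈ 249.1666667 − 220.5787037 ≈ 28.58796.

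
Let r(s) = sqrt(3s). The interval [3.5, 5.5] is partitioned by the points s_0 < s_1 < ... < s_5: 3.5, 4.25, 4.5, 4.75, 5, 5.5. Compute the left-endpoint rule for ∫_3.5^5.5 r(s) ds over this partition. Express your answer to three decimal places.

Subinterval widths: 0.75, 0.25, 0.25, 0.25, 0.5.
Left endpoints: 3.5, 4.25, 4.5, 4.75, 5.
r(3.5) ≈ 3.240, r(4.25) ≈ 3.571, r(4.5) ≈ 3.674, r(4.75) ≈ 3.775, r(5) ≈ 3.873.
Sum = Σ Δs_i · r(s_i).
Sum ≈ 7.122.

7.122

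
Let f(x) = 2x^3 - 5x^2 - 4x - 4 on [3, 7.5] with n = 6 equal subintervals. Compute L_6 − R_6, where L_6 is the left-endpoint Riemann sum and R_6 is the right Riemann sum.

-401.625

L_6 = 581.2734375.
R_6 = 982.8984375.
L_6 − R_6 = -401.625.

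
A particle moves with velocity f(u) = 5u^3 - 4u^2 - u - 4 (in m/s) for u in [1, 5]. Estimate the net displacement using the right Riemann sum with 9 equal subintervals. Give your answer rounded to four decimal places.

Δu = (5 − 1)/9 = 4/9.
Right endpoints: 13/9, 17/9, 7/3, 25/9, 29/9, 11/3, 37/9, 41/9, 5.
f(13/9) = 932/729, f(17/9) = 9868/729, f(7/3) = 956/27, f(25/9) = 50684/729, f(29/9) = 86404/729, f(11/3) = 4996/27, f(37/9) = 198068/729, f(41/9) = 277852/729, f(5) = 516.
Sum = Δu · [f(13/9) + f(17/9) + f(7/3) + ...].
Sum ≈ 707.6214.

707.6214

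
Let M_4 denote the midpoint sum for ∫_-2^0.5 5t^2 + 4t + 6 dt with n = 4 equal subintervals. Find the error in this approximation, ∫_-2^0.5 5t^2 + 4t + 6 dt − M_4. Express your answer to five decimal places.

0.40690

Exact integral: ∫_-2^0.5 f(t) dt ≈ 21.0416667.
M_4 ≈ 20.6347656.
Error ≈ 21.0416667 − 20.6347656 ≈ 0.40690.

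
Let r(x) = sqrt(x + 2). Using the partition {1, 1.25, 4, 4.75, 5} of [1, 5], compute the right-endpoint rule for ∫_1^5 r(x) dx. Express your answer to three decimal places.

Subinterval widths: 0.25, 2.75, 0.75, 0.25.
Right endpoints: 1.25, 4, 4.75, 5.
r(1.25) ≈ 1.803, r(4) ≈ 2.449, r(4.75) ≈ 2.598, r(5) ≈ 2.646.
Sum = Σ Δx_i · r(x_i).
Sum ≈ 9.797.

9.797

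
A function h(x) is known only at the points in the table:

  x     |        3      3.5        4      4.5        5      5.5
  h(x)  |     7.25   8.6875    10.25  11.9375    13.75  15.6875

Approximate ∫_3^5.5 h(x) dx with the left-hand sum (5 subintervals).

Δx = 0.5.
Sum = 0.5·[7.25 + 8.6875 + 10.25 + 11.9375 + 13.75] = 25.9375.

25.9375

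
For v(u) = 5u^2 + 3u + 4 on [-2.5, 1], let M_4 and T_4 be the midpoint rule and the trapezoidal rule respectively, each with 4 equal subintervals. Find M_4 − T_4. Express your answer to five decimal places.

-3.34961

M_4 ≈ 32.7167969.
T_4 = 36.06640625.
M_4 − T_4 ≈ -3.34961.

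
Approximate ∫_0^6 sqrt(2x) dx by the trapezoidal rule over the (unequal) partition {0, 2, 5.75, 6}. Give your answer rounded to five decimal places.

12.96534

Subinterval widths: 2, 3.75, 0.25.
f(0) ≈ 0.00000, f(2) ≈ 2.00000, f(5.75) ≈ 3.39116, f(6) ≈ 3.46410.
On each subinterval the trapezoid contributes (Δx_i/2)·[f(x_{i-1}) + f(x_i)].
Sum ≈ 12.96534.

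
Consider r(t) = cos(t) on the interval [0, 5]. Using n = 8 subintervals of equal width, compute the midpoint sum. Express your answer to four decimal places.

-0.9747

Δt = (5 − 0)/8 = 0.625.
Midpoints: 0.3125, 0.9375, 1.5625, 2.1875, 2.8125, 3.4375, 4.0625, 4.6875.
r(0.3125) ≈ 0.9516, r(0.9375) ≈ 0.5918, r(1.5625) ≈ 0.0083, r(2.1875) ≈ -0.5783, r(2.8125) ≈ -0.9463, r(3.4375) ≈ -0.9565, r(4.0625) ≈ -0.6051, r(4.6875) ≈ -0.0249.
Sum = Δt · [r(0.3125) + r(0.9375) + r(1.5625) + ...].
Sum ≈ -0.9747.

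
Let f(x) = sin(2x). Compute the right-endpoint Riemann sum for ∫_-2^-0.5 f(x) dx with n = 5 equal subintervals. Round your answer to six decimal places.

-0.818696

Δx = (-0.5 − (-2))/5 = 0.3.
Right endpoints: -1.7, -1.4, -1.1, -0.8, -0.5.
f(-1.7) ≈ 0.255541, f(-1.4) ≈ -0.334988, f(-1.1) ≈ -0.808496, f(-0.8) ≈ -0.999574, f(-0.5) ≈ -0.841471.
Sum = Δx · [f(-1.7) + f(-1.4) + f(-1.1) + f(-0.8) + f(-0.5)].
Sum ≈ -0.818696.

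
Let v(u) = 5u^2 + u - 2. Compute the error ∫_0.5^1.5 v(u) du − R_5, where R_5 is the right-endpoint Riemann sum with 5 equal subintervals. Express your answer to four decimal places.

Exact integral: ∫_0.5^1.5 v(u) du ≈ 4.416667.
R_5 = 5.55.
Error ≈ 4.416667 − 5.55 ≈ -1.1333.

-1.1333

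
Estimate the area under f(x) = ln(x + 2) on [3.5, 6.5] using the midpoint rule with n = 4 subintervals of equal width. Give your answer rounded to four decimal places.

Δx = (6.5 − 3.5)/4 = 0.75.
Midpoints: 3.875, 4.625, 5.375, 6.125.
f(3.875) ≈ 1.7707, f(4.625) ≈ 1.8909, f(5.375) ≈ 1.9981, f(6.125) ≈ 2.0949.
Sum = Δx · [f(3.875) + f(4.625) + f(5.375) + f(6.125)].
Sum ≈ 5.8159.

5.8159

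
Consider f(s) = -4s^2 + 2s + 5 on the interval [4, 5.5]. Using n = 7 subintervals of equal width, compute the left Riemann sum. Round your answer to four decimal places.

Δs = (5.5 − 4)/7 = 3/14.
Left endpoints: 4, 59/14, 31/7, 65/14, 34/7, 71/14, 37/7.
f(4) = -51, f(59/14) = -2823/49, f(31/7) = -3165/49, f(65/14) = -3525/49, f(34/7) = -3903/49, f(71/14) = -4299/49, f(37/7) = -4713/49.
Sum = Δs · [f(4) + f(59/14) + f(31/7) + ...].
Sum ≈ -109.0102.

-109.0102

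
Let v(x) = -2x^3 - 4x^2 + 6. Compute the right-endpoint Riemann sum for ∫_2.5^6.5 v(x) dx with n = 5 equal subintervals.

Δx = (6.5 − 2.5)/5 = 0.8.
Right endpoints: 3.3, 4.1, 4.9, 5.7, 6.5.
v(3.3) = -109.434, v(4.1) = -199.082, v(4.9) = -325.338, v(5.7) = -494.346, v(6.5) = -712.25.
Sum = Δx · [v(3.3) + v(4.1) + v(4.9) + v(5.7) + v(6.5)].
Sum = -1472.36.

-1472.36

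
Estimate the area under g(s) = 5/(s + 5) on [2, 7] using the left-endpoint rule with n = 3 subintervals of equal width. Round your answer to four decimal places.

2.9585

Δs = (7 − 2)/3 = 5/3.
Left endpoints: 2, 11/3, 16/3.
g(2) = 5/7, g(11/3) = 15/26, g(16/3) = 15/31.
Sum = Δs · [g(2) + g(11/3) + g(16/3)].
Sum ≈ 2.9585.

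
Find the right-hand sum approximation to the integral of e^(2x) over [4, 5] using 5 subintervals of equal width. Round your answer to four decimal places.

Δx = (5 − 4)/5 = 0.2.
Right endpoints: 4.2, 4.4, 4.6, 4.8, 5.
f(4.2) ≈ 4447.0667, f(4.4) ≈ 6634.2440, f(4.6) ≈ 9897.1291, f(4.8) ≈ 14764.7816, f(5) ≈ 22026.4658.
Sum = Δx · [f(4.2) + f(4.4) + f(4.6) + f(4.8) + f(5)].
Sum ≈ 11553.9374.

11553.9374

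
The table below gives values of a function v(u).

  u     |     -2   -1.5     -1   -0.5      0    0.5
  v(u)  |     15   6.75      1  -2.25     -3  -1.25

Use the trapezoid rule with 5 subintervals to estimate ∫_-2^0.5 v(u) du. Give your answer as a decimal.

Δu = 0.5.
T_5 = (0.5/2)·[15 + 2·6.75 + 2·1 + 2·(-2.25) + 2·(-3) + (-1.25)] = 4.6875.

4.6875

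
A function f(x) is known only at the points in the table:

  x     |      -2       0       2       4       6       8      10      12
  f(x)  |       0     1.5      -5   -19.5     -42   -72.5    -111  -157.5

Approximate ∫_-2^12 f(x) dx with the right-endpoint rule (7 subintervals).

Δx = 2.
Sum = 2·[1.5 + (-5) + (-19.5) + (-42) + (-72.5) + (-111) + (-157.5)] = -812.

-812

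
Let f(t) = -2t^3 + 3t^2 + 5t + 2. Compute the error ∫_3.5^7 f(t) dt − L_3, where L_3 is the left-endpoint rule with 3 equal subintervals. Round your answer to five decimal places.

Exact integral: ∫_3.5^7 f(t) dt = -726.46875.
L_3 ≈ -473.4722222.
Error ≈ -726.46875 − (-473.4722222) ≈ -252.99653.

-252.99653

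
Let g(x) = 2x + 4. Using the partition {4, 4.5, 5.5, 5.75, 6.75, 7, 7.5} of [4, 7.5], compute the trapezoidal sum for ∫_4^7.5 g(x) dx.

Subinterval widths: 0.5, 1, 0.25, 1, 0.25, 0.5.
g(4) = 12, g(4.5) = 13, g(5.5) = 15, g(5.75) = 15.5, g(6.75) = 17.5, g(7) = 18, g(7.5) = 19.
On each subinterval the trapezoid contributes (Δx_i/2)·[g(x_{i-1}) + g(x_i)].
Sum = 54.25.

54.25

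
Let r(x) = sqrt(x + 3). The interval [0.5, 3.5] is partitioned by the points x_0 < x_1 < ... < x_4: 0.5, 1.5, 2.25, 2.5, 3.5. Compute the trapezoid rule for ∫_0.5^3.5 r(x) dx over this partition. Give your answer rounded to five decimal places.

6.67772

Subinterval widths: 1, 0.75, 0.25, 1.
r(0.5) ≈ 1.87083, r(1.5) ≈ 2.12132, r(2.25) ≈ 2.29129, r(2.5) ≈ 2.34521, r(3.5) ≈ 2.54951.
On each subinterval the trapezoid contributes (Δx_i/2)·[r(x_{i-1}) + r(x_i)].
Sum ≈ 6.67772.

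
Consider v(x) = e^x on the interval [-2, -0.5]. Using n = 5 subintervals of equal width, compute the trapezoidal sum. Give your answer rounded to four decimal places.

Δx = (-0.5 − (-2))/5 = 0.3.
v(-2) ≈ 0.1353, v(-1.7) ≈ 0.1827, v(-1.4) ≈ 0.2466, v(-1.1) ≈ 0.3329, v(-0.8) ≈ 0.4493, v(-0.5) ≈ 0.6065.
T_5 = (Δx/2)·[v(x_0) + 2v(x_1) + ... + 2v(x_{4}) + v(x_5)].
Sum ≈ 0.4747.

0.4747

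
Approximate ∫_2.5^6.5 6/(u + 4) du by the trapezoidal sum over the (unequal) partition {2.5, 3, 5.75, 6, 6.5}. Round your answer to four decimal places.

Subinterval widths: 0.5, 2.75, 0.25, 0.5.
f(2.5) = 12/13, f(3) = 6/7, f(5.75) = 8/13, f(6) = 0.6, f(6.5) = 4/7.
On each subinterval the trapezoid contributes (Δu_i/2)·[f(u_{i-1}) + f(u_i)].
Sum ≈ 2.9146.

2.9146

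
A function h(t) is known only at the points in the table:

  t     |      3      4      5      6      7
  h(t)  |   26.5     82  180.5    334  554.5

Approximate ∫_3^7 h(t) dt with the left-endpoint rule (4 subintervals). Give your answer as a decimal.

Δt = 1.
Sum = 1·[26.5 + 82 + 180.5 + 334] = 623.

623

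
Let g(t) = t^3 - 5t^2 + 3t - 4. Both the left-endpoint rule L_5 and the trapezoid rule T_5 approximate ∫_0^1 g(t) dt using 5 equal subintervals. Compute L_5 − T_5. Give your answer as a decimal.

L_5 = -3.84.
T_5 = -3.94.
L_5 − T_5 = 0.1.

0.1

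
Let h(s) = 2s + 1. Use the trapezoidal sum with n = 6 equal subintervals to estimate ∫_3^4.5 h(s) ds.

Δs = (4.5 − 3)/6 = 0.25.
h(3) = 7, h(3.25) = 7.5, h(3.5) = 8, h(3.75) = 8.5, h(4) = 9, h(4.25) = 9.5, h(4.5) = 10.
T_6 = (Δs/2)·[h(s_0) + 2h(s_1) + ... + 2h(s_{5}) + h(s_6)].
Sum = 12.75.

12.75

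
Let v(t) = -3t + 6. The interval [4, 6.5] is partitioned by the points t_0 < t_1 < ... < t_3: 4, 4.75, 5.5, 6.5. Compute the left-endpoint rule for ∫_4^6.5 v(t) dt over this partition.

Subinterval widths: 0.75, 0.75, 1.
Left endpoints: 4, 4.75, 5.5.
v(4) = -6, v(4.75) = -8.25, v(5.5) = -10.5.
Sum = Σ Δt_i · v(t_i).
Sum = -21.1875.

-21.1875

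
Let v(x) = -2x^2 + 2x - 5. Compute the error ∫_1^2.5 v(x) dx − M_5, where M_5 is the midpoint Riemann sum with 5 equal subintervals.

Exact integral: ∫_1^2.5 v(x) dx = -12.
M_5 = -11.9775.
Error = -12 − (-11.9775) = -0.0225.

-0.0225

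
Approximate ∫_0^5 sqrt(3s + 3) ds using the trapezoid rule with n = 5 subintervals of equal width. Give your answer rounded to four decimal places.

Δs = (5 − 0)/5 = 1.
f(0) ≈ 1.7321, f(1) ≈ 2.4495, f(2) ≈ 3.0000, f(3) ≈ 3.4641, f(4) ≈ 3.8730, f(5) ≈ 4.2426.
T_5 = (Δs/2)·[f(s_0) + 2f(s_1) + ... + 2f(s_{4}) + f(s_5)].
Sum ≈ 15.7739.

15.7739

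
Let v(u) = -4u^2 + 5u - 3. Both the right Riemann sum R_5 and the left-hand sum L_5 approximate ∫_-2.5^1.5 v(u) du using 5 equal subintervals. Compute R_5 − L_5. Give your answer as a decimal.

R_5 = -34.64.
L_5 = -63.44.
R_5 − L_5 = 28.8.

28.8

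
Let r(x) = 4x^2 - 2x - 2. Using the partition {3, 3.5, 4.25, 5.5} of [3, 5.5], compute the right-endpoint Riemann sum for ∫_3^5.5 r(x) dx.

Subinterval widths: 0.5, 0.75, 1.25.
Right endpoints: 3.5, 4.25, 5.5.
r(3.5) = 40, r(4.25) = 61.75, r(5.5) = 108.
Sum = Σ Δx_i · r(x_i).
Sum = 201.3125.

201.3125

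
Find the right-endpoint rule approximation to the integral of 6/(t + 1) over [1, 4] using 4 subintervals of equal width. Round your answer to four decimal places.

Δt = (4 − 1)/4 = 0.75.
Right endpoints: 1.75, 2.5, 3.25, 4.
f(1.75) = 24/11, f(2.5) = 12/7, f(3.25) = 24/17, f(4) = 1.2.
Sum = Δt · [f(1.75) + f(2.5) + f(3.25) + f(4)].
Sum ≈ 4.8809.

4.8809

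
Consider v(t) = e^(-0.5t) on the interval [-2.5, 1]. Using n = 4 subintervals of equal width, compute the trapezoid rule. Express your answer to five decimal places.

Δt = (1 − (-2.5))/4 = 0.875.
v(-2.5) ≈ 3.49034, v(-1.625) ≈ 2.25353, v(-0.75) ≈ 1.45499, v(0.125) ≈ 0.93941, v(1) ≈ 0.60653.
T_4 = (Δt/2)·[v(t_0) + 2v(t_1) + 2v(t_2) + 2v(t_3) + v(t_4)].
Sum ≈ 5.85933.

5.85933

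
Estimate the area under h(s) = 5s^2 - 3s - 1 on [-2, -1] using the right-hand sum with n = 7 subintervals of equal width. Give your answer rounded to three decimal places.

13.898

Δs = (-1 − (-2))/7 = 1/7.
Right endpoints: -13/7, -12/7, -11/7, -10/7, -9/7, -8/7, -1.
h(-13/7) = 1069/49, h(-12/7) = 923/49, h(-11/7) = 787/49, h(-10/7) = 661/49, h(-9/7) = 545/49, h(-8/7) = 439/49, h(-1) = 7.
Sum = Δs · [h(-13/7) + h(-12/7) + h(-11/7) + ...].
Sum ≈ 13.898.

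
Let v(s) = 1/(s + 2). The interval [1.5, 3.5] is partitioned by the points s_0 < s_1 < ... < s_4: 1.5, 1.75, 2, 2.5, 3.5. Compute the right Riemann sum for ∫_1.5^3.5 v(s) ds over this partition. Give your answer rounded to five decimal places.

0.42210

Subinterval widths: 0.25, 0.25, 0.5, 1.
Right endpoints: 1.75, 2, 2.5, 3.5.
v(1.75) = 4/15, v(2) = 0.25, v(2.5) = 2/9, v(3.5) = 2/11.
Sum = Σ Δs_i · v(s_i).
Sum ≈ 0.42210.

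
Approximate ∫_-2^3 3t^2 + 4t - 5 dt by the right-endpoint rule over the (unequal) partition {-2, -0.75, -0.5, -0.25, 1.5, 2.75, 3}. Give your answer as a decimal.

Subinterval widths: 1.25, 0.25, 0.25, 1.75, 1.25, 0.25.
Right endpoints: -0.75, -0.5, -0.25, 1.5, 2.75, 3.
f(-0.75) = -6.3125, f(-0.5) = -6.25, f(-0.25) = -5.8125, f(1.5) = 7.75, f(2.75) = 28.6875, f(3) = 34.
Sum = Σ Δt_i · f(t_i).
Sum = 47.015625.

47.015625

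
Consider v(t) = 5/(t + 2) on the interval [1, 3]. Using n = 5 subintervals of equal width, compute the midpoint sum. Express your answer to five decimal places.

Δt = (3 − 1)/5 = 0.4.
Midpoints: 1.2, 1.6, 2, 2.4, 2.8.
v(1.2) = 1.5625, v(1.6) = 25/18, v(2) = 1.25, v(2.4) = 25/22, v(2.8) = 25/24.
Sum = Δt · [v(1.2) + v(1.6) + v(2) + v(2.4) + v(2.8)].
Sum ≈ 2.55177.

2.55177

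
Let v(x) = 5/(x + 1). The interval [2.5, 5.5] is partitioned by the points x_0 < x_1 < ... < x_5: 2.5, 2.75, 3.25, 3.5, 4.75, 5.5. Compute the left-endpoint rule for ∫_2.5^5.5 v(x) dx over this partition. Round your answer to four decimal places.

3.3590

Subinterval widths: 0.25, 0.5, 0.25, 1.25, 0.75.
Left endpoints: 2.5, 2.75, 3.25, 3.5, 4.75.
v(2.5) = 10/7, v(2.75) = 4/3, v(3.25) = 20/17, v(3.5) = 10/9, v(4.75) = 20/23.
Sum = Σ Δx_i · v(x_i).
Sum ≈ 3.3590.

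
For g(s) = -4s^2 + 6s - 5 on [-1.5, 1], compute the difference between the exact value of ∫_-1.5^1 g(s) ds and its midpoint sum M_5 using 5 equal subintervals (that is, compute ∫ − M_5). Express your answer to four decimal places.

Exact integral: ∫_-1.5^1 g(s) ds ≈ -22.083333.
M_5 = -21.875.
Error ≈ -22.083333 − (-21.875) ≈ -0.2083.

-0.2083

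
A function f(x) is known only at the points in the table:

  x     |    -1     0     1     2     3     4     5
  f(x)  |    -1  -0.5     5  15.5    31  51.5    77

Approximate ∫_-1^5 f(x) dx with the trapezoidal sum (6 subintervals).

Δx = 1.
T_6 = (1/2)·[(-1) + 2·(-0.5) + 2·5 + 2·15.5 + 2·31 + 2·51.5 + 77] = 140.5.

140.5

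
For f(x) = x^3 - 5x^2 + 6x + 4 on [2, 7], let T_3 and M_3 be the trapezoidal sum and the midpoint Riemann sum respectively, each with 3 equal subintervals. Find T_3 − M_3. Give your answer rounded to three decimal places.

T_3 ≈ 212.59259.
M_3 ≈ 183.07870.
T_3 − M_3 ≈ 29.514.

29.514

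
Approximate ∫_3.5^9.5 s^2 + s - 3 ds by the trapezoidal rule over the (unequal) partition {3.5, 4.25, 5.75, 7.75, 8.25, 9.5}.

Subinterval widths: 0.75, 1.5, 2, 0.5, 1.25.
f(3.5) = 12.75, f(4.25) = 19.3125, f(5.75) = 35.8125, f(7.75) = 64.8125, f(8.25) = 73.3125, f(9.5) = 96.75.
On each subinterval the trapezoid contributes (Δs_i/2)·[f(s_{i-1}) + f(s_i)].
Sum = 294.8125.

294.8125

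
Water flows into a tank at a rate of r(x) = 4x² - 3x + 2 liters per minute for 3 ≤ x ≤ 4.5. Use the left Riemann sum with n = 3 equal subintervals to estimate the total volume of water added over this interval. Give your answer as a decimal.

61.75

Δx = (4.5 − 3)/3 = 0.5.
Left endpoints: 3, 3.5, 4.
r(3) = 29, r(3.5) = 40.5, r(4) = 54.
Sum = Δx · [r(3) + r(3.5) + r(4)].
Sum = 61.75.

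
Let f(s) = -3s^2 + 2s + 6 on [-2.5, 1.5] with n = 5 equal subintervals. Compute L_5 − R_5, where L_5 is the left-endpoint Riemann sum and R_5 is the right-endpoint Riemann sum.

L_5 = -8.28.
R_5 = 7.72.
L_5 − R_5 = -16.

-16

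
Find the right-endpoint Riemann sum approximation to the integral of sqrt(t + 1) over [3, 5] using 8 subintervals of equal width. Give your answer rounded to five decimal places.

Δt = (5 − 3)/8 = 0.25.
Right endpoints: 3.25, 3.5, 3.75, 4, 4.25, 4.5, 4.75, 5.
f(3.25) ≈ 2.06155, f(3.5) ≈ 2.12132, f(3.75) ≈ 2.17945, f(4) ≈ 2.23607, f(4.25) ≈ 2.29129, f(4.5) ≈ 2.34521, f(4.75) ≈ 2.39792, f(5) ≈ 2.44949.
Sum = Δt · [f(3.25) + f(3.5) + f(3.75) + ...].
Sum ≈ 4.52057.

4.52057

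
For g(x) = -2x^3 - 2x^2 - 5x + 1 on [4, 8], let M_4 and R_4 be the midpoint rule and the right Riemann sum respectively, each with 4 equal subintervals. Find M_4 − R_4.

544

M_4 = -2322.
R_4 = -2866.
M_4 − R_4 = 544.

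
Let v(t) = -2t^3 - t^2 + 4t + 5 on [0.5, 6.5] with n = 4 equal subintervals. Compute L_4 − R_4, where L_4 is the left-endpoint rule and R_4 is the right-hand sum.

850.5

L_4 = -494.25.
R_4 = -1344.75.
L_4 − R_4 = 850.5.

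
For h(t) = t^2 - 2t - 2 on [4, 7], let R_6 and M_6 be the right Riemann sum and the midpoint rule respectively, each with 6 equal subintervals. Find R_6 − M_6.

R_6 = 60.875.
M_6 = 53.9375.
R_6 − M_6 = 6.9375.

6.9375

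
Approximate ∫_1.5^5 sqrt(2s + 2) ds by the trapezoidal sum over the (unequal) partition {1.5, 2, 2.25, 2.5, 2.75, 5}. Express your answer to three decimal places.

10.097

Subinterval widths: 0.5, 0.25, 0.25, 0.25, 2.25.
f(1.5) ≈ 2.236, f(2) ≈ 2.449, f(2.25) ≈ 2.550, f(2.5) ≈ 2.646, f(2.75) ≈ 2.739, f(5) ≈ 3.464.
On each subinterval the trapezoid contributes (Δs_i/2)·[f(s_{i-1}) + f(s_i)].
Sum ≈ 10.097.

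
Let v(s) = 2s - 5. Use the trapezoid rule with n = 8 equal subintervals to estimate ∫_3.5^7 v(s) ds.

Δs = (7 − 3.5)/8 = 0.4375.
v(3.5) = 2, v(3.9375) = 2.875, v(4.375) = 3.75, v(4.8125) = 4.625, v(5.25) = 5.5, v(5.6875) = 6.375, v(6.125) = 7.25, v(6.5625) = 8.125, v(7) = 9.
T_8 = (Δs/2)·[v(s_0) + 2v(s_1) + ... + 2v(s_{7}) + v(s_8)].
Sum = 19.25.

19.25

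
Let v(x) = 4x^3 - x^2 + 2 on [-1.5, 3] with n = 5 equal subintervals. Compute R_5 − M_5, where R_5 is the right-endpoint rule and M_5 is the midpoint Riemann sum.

R_5 = 131.31.
M_5 = 72.3825.
R_5 − M_5 = 58.9275.

58.9275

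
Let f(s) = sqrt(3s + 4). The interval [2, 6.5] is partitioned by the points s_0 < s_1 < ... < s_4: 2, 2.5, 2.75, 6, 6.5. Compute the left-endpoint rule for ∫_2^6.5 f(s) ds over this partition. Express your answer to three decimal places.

Subinterval widths: 0.5, 0.25, 3.25, 0.5.
Left endpoints: 2, 2.5, 2.75, 6.
f(2) ≈ 3.162, f(2.5) ≈ 3.391, f(2.75) ≈ 3.500, f(6) ≈ 4.690.
Sum = Σ Δs_i · f(s_i).
Sum ≈ 16.149.

16.149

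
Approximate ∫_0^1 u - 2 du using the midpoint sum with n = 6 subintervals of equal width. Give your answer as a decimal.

Δu = (1 − 0)/6 = 1/6.
Midpoints: 1/12, 0.25, 5/12, 7/12, 0.75, 11/12.
f(1/12) = -23/12, f(0.25) = -1.75, f(5/12) = -19/12, f(7/12) = -17/12, f(0.75) = -1.25, f(11/12) = -13/12.
Sum = Δu · [f(1/12) + f(0.25) + f(5/12) + ...].
Sum = -1.5.

-1.5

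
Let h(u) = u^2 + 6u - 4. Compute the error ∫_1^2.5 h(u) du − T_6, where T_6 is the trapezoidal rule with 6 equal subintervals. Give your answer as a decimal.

Exact integral: ∫_1^2.5 h(u) du = 14.625.
T_6 = 14.640625.
Error = 14.625 − 14.640625 = -0.015625.

-0.015625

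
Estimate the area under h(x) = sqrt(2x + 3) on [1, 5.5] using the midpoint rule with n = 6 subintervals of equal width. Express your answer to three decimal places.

13.738

Δx = (5.5 − 1)/6 = 0.75.
Midpoints: 1.375, 2.125, 2.875, 3.625, 4.375, 5.125.
h(1.375) ≈ 2.398, h(2.125) ≈ 2.693, h(2.875) ≈ 2.958, h(3.625) ≈ 3.202, h(4.375) ≈ 3.428, h(5.125) ≈ 3.640.
Sum = Δx · [h(1.375) + h(2.125) + h(2.875) + ...].
Sum ≈ 13.738.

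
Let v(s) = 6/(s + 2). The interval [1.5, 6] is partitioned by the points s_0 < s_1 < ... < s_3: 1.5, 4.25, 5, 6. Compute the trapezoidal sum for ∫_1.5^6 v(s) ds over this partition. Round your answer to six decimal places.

Subinterval widths: 2.75, 0.75, 1.
v(1.5) = 12/7, v(4.25) = 0.96, v(5) = 6/7, v(6) = 0.75.
On each subinterval the trapezoid contributes (Δs_i/2)·[v(s_{i-1}) + v(s_i)].
Sum ≈ 5.162143.

5.162143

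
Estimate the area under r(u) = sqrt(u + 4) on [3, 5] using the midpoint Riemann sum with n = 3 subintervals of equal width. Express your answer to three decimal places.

5.654

Δu = (5 − 3)/3 = 2/3.
Midpoints: 10/3, 4, 14/3.
r(10/3) ≈ 2.708, r(4) ≈ 2.828, r(14/3) ≈ 2.944.
Sum = Δu · [r(10/3) + r(4) + r(14/3)].
Sum ≈ 5.654.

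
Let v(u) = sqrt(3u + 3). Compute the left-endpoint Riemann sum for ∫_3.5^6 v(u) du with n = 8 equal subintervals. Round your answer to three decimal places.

Δu = (6 − 3.5)/8 = 0.3125.
Left endpoints: 3.5, 3.8125, 4.125, 4.4375, 4.75, 5.0625, 5.375, 5.6875.
v(3.5) ≈ 3.674, v(3.8125) ≈ 3.800, v(4.125) ≈ 3.921, v(4.4375) ≈ 4.039, v(4.75) ≈ 4.153, v(5.0625) ≈ 4.265, v(5.375) ≈ 4.373, v(5.6875) ≈ 4.479.
Sum = Δu · [v(3.5) + v(3.8125) + v(4.125) + ...].
Sum ≈ 10.220.

10.220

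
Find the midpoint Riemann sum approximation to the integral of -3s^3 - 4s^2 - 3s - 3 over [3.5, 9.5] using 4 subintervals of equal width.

-7146.9375

Δs = (9.5 − 3.5)/4 = 1.5.
Midpoints: 4.25, 5.75, 7.25, 8.75.
f(4.25) = -318.296875, f(5.75) = -722.828125, f(7.25) = -1378.234375, f(8.75) = -2345.265625.
Sum = Δs · [f(4.25) + f(5.75) + f(7.25) + f(8.75)].
Sum = -7146.9375.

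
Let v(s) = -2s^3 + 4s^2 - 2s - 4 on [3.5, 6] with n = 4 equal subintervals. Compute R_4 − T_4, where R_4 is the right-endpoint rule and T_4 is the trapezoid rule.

R_4 ≈ -459.951172.
T_4 ≈ -379.873047.
R_4 − T_4 = -80.078125.

-80.078125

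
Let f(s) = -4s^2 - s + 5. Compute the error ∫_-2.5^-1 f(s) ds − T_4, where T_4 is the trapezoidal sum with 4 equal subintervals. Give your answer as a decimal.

Exact integral: ∫_-2.5^-1 f(s) ds = -9.375.
T_4 = -9.515625.
Error = -9.375 − (-9.515625) = 0.140625.

0.140625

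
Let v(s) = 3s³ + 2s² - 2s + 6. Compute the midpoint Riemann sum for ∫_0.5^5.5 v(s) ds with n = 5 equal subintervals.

785

Δs = (5.5 − 0.5)/5 = 1.
Midpoints: 1, 2, 3, 4, 5.
v(1) = 9, v(2) = 34, v(3) = 99, v(4) = 222, v(5) = 421.
Sum = Δs · [v(1) + v(2) + v(3) + v(4) + v(5)].
Sum = 785.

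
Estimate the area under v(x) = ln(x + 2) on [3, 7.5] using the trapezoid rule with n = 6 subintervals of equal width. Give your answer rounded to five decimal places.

Δx = (7.5 − 3)/6 = 0.75.
v(3) ≈ 1.60944, v(3.75) ≈ 1.74920, v(4.5) ≈ 1.87180, v(5.25) ≈ 1.98100, v(6) ≈ 2.07944, v(6.75) ≈ 2.16905, v(7.5) ≈ 2.25129.
T_6 = (Δx/2)·[v(x_0) + 2v(x_1) + ... + 2v(x_{5}) + v(x_6)].
Sum ≈ 8.83565.

8.83565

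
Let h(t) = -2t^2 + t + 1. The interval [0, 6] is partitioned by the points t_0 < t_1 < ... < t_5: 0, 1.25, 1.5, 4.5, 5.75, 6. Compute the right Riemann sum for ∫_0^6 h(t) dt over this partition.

Subinterval widths: 1.25, 0.25, 3, 1.25, 0.25.
Right endpoints: 1.25, 1.5, 4.5, 5.75, 6.
h(1.25) = -0.875, h(1.5) = -2, h(4.5) = -35, h(5.75) = -59.375, h(6) = -65.
Sum = Σ Δt_i · h(t_i).
Sum = -197.0625.

-197.0625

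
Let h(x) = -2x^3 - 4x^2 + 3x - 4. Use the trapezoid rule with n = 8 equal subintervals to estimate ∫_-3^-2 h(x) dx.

Δx = (-2 − (-3))/8 = 0.125.
h(-3) = 5, h(-2.875) = 1.83984375, h(-2.75) = -0.90625, h(-2.625) = -3.26171875, h(-2.5) = -5.25, h(-2.375) = -6.89453125, h(-2.25) = -8.21875, h(-2.125) = -9.24609375, h(-2) = -10.
T_8 = (Δx/2)·[h(x_0) + 2h(x_1) + ... + 2h(x_{7}) + h(x_8)].
Sum = -4.3046875.

-4.3046875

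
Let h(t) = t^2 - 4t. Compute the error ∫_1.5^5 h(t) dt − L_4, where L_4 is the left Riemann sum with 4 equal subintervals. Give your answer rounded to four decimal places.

3.3815

Exact integral: ∫_1.5^5 h(t) dt ≈ -4.958333.
L_4 = -8.33984375.
Error ≈ -4.958333 − (-8.33984375) ≈ 3.3815.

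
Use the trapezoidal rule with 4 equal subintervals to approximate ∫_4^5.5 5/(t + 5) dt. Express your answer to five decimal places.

0.77095

Δt = (5.5 − 4)/4 = 0.375.
f(4) = 5/9, f(4.375) = 8/15, f(4.75) = 20/39, f(5.125) = 40/81, f(5.5) = 10/21.
T_4 = (Δt/2)·[f(t_0) + 2f(t_1) + 2f(t_2) + 2f(t_3) + f(t_4)].
Sum ≈ 0.77095.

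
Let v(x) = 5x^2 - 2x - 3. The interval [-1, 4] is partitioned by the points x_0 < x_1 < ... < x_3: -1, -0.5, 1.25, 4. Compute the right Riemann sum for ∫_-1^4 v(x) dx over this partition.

193.421875

Subinterval widths: 0.5, 1.75, 2.75.
Right endpoints: -0.5, 1.25, 4.
v(-0.5) = -0.75, v(1.25) = 2.3125, v(4) = 69.
Sum = Σ Δx_i · v(x_i).
Sum = 193.421875.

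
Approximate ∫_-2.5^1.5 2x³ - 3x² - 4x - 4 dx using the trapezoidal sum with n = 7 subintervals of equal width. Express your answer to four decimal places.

Δx = (1.5 − (-2.5))/7 = 4/7.
f(-2.5) = -44, f(-27/14) = -7474/343, f(-19/14) = -3120/343, f(-11/14) = -1262/343, f(-3/14) = -1132/343, f(5/14) = -1962/343, f(13/14) = -2984/343, f(1.5) = -10.
T_7 = (Δx/2)·[f(x_0) + 2f(x_1) + ... + 2f(x_{6}) + f(x_7)].
Sum ≈ -45.3061.

-45.3061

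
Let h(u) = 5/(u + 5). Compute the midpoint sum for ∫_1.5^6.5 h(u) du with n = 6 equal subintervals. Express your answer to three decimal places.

2.850

Δu = (6.5 − 1.5)/6 = 5/6.
Midpoints: 23/12, 2.75, 43/12, 53/12, 5.25, 73/12.
h(23/12) = 60/83, h(2.75) = 20/31, h(43/12) = 60/103, h(53/12) = 60/113, h(5.25) = 20/41, h(73/12) = 60/133.
Sum = Δu · [h(23/12) + h(2.75) + h(43/12) + ...].
Sum ≈ 2.850.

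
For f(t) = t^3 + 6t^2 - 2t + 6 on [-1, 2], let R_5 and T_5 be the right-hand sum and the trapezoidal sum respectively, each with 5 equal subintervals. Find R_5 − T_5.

6.3

R_5 = 44.4.
T_5 = 38.1.
R_5 − T_5 = 6.3.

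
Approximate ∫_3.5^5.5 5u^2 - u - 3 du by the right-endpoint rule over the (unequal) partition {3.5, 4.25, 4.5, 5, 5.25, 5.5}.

Subinterval widths: 0.75, 0.25, 0.5, 0.25, 0.25.
Right endpoints: 4.25, 4.5, 5, 5.25, 5.5.
f(4.25) = 83.0625, f(4.5) = 93.75, f(5) = 117, f(5.25) = 129.5625, f(5.5) = 142.75.
Sum = Σ Δu_i · f(u_i).
Sum = 212.3125.

212.3125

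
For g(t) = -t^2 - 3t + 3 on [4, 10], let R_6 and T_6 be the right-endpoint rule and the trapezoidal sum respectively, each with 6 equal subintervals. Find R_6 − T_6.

-51

R_6 = -472.
T_6 = -421.
R_6 − T_6 = -51.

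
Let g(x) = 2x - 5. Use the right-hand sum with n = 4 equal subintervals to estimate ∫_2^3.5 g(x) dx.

Δx = (3.5 − 2)/4 = 0.375.
Right endpoints: 2.375, 2.75, 3.125, 3.5.
g(2.375) = -0.25, g(2.75) = 0.5, g(3.125) = 1.25, g(3.5) = 2.
Sum = Δx · [g(2.375) + g(2.75) + g(3.125) + g(3.5)].
Sum = 1.3125.

1.3125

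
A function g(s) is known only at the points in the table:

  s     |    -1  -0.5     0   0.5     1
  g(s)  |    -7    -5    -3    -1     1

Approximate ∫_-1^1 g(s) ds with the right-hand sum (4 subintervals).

Δs = 0.5.
Sum = 0.5·[(-5) + (-3) + (-1) + 1] = -4.

-4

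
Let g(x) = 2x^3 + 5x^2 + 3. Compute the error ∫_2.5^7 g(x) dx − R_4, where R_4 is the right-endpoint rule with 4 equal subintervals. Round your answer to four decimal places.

Exact integral: ∫_2.5^7 g(x) dx = 1740.09375.
R_4 ≈ 2260.423828.
Error ≈ 1740.09375 − 2260.423828 ≈ -520.3301.

-520.3301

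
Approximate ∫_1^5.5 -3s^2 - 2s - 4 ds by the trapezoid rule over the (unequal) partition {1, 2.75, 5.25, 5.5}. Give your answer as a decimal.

Subinterval widths: 1.75, 2.5, 0.25.
f(1) = -9, f(2.75) = -32.1875, f(5.25) = -97.1875, f(5.5) = -105.75.
On each subinterval the trapezoid contributes (Δs_i/2)·[f(s_{i-1}) + f(s_i)].
Sum = -223.125.

-223.125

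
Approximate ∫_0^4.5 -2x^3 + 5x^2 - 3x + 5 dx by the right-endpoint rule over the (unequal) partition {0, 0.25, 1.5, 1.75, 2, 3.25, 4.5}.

-128.3984375

Subinterval widths: 0.25, 1.25, 0.25, 0.25, 1.25, 1.25.
Right endpoints: 0.25, 1.5, 1.75, 2, 3.25, 4.5.
f(0.25) = 4.53125, f(1.5) = 5, f(1.75) = 4.34375, f(2) = 3, f(3.25) = -20.59375, f(4.5) = -89.5.
Sum = Σ Δx_i · f(x_i).
Sum = -128.3984375.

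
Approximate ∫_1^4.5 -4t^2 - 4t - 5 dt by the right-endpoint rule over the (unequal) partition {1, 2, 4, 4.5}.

Subinterval widths: 1, 2, 0.5.
Right endpoints: 2, 4, 4.5.
f(2) = -29, f(4) = -85, f(4.5) = -104.
Sum = Σ Δt_i · f(t_i).
Sum = -251.

-251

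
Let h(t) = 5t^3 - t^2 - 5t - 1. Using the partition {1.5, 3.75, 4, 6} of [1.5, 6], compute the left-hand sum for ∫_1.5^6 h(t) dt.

637.24609375

Subinterval widths: 2.25, 0.25, 2.
Left endpoints: 1.5, 3.75, 4.
h(1.5) = 6.125, h(3.75) = 229.859375, h(4) = 283.
Sum = Σ Δt_i · h(t_i).
Sum = 637.24609375.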